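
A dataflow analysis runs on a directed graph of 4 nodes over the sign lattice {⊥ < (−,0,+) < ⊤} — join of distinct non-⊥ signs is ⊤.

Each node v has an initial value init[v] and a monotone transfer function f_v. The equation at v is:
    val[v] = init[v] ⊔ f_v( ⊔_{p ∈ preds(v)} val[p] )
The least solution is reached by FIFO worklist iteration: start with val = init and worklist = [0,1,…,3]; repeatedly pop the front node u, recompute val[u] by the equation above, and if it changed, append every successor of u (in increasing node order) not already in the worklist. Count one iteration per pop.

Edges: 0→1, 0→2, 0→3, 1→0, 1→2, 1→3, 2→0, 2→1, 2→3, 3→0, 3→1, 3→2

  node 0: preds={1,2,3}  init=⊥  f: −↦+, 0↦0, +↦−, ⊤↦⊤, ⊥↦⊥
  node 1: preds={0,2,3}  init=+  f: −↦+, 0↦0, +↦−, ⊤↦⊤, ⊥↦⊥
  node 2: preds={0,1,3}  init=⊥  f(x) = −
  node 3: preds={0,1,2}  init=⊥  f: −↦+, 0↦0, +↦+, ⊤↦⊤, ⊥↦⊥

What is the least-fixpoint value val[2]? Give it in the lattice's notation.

−

Iteration log — 9 steps:
  step 1. node 0  ⊔preds=+  new=−  old=⊥  +wl: 
  step 2. node 1  ⊔preds=−  new=+  stable
  step 3. node 2  ⊔preds=⊤  new=−  old=⊥  +wl: 0,1
  step 4. node 3  ⊔preds=⊤  new=⊤  old=⊥  +wl: 2
  step 5. node 0  ⊔preds=⊤  new=⊤  old=−  +wl: 3
  step 6. node 1  ⊔preds=⊤  new=⊤  old=+  +wl: 0
  step 7. node 2  ⊔preds=⊤  new=−  stable
  step 8. node 3  ⊔preds=⊤  new=⊤  stable
  step 9. node 0  ⊔preds=⊤  new=⊤  stable

Least fixpoint reached:
  node 0: ⊤
  node 1: ⊤
  node 2: −
  node 3: ⊤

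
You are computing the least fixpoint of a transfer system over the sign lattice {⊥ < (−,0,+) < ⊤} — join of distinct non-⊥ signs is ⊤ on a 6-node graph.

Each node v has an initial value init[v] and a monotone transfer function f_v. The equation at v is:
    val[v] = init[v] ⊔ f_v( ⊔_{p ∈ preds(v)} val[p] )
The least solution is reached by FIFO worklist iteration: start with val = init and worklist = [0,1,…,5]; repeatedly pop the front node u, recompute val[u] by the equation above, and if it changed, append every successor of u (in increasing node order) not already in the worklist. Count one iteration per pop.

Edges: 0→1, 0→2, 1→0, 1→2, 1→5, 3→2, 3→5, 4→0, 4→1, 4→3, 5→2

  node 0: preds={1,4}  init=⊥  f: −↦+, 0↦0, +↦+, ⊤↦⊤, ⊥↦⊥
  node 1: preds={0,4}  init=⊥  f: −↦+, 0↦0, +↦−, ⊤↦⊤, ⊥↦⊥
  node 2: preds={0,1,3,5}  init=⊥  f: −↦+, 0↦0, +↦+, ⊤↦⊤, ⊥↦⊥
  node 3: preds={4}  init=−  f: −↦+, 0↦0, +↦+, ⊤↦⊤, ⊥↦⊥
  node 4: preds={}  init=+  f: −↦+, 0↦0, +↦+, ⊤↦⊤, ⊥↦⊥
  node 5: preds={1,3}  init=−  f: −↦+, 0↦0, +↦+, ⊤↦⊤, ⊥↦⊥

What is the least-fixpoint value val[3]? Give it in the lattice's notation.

Iteration log — 12 steps:
  step 1. node 0  ⊔preds=+  new=+  old=⊥  +wl: 
  step 2. node 1  ⊔preds=+  new=−  old=⊥  +wl: 0
  step 3. node 2  ⊔preds=⊤  new=⊤  old=⊥  +wl: 
  step 4. node 3  ⊔preds=+  new=⊤  old=−  +wl: 2
  step 5. node 4  ⊔preds=⊥  new=+  stable
  step 6. node 5  ⊔preds=⊤  new=⊤  old=−  +wl: 
  step 7. node 0  ⊔preds=⊤  new=⊤  old=+  +wl: 1
  step 8. node 2  ⊔preds=⊤  new=⊤  stable
  step 9. node 1  ⊔preds=⊤  new=⊤  old=−  +wl: 0,2,5
  step 10. node 0  ⊔preds=⊤  new=⊤  stable
  step 11. node 2  ⊔preds=⊤  new=⊤  stable
  step 12. node 5  ⊔preds=⊤  new=⊤  stable

Least fixpoint reached:
  node 0: ⊤
  node 1: ⊤
  node 2: ⊤
  node 3: ⊤
  node 4: +
  node 5: ⊤

⊤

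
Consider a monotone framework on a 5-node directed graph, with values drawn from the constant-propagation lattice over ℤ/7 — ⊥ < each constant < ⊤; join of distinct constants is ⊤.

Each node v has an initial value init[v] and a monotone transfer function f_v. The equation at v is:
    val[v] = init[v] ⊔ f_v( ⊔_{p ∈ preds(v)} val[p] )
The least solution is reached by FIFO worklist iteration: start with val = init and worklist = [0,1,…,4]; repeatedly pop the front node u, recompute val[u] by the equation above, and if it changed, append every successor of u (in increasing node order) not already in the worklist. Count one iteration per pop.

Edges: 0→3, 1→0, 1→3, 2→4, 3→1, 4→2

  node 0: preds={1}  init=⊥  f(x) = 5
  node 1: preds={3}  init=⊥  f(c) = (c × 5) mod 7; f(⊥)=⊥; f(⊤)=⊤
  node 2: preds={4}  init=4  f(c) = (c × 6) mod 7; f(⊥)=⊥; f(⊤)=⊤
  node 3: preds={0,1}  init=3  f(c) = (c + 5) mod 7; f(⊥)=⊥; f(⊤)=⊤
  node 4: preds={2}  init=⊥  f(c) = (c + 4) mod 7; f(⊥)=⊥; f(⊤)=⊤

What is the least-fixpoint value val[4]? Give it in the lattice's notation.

⊤

Trace (12 dequeues):
  [1] u=0 | in ⊥ | out 5 | prev ⊥ | push {}
  [2] u=1 | in 3 | out 1 | prev ⊥ | push {0}
  [3] u=2 | in ⊥ | out 4 | ==
  [4] u=3 | in ⊤ | out ⊤ | prev 3 | push {1}
  [5] u=4 | in 4 | out 1 | prev ⊥ | push {2}
  [6] u=0 | in 1 | out 5 | ==
  [7] u=1 | in ⊤ | out ⊤ | prev 1 | push {0,3}
  [8] u=2 | in 1 | out ⊤ | prev 4 | push {4}
  [9] u=0 | in ⊤ | out 5 | ==
  [10] u=3 | in ⊤ | out ⊤ | ==
  [11] u=4 | in ⊤ | out ⊤ | prev 1 | push {2}
  [12] u=2 | in ⊤ | out ⊤ | ==

Converged values:
  [0] 5
  [1] ⊤
  [2] ⊤
  [3] ⊤
  [4] ⊤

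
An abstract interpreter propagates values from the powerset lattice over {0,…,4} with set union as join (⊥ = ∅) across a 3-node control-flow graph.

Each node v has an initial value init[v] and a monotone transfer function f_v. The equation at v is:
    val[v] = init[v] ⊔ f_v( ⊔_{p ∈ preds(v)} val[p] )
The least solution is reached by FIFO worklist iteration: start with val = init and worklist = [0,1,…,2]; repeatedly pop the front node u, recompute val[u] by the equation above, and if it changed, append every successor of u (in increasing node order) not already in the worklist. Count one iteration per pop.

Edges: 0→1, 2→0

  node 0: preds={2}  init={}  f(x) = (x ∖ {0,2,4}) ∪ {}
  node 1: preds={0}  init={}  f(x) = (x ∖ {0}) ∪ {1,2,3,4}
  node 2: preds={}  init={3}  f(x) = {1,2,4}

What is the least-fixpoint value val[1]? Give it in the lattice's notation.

{1,2,3,4}

Worklist (5 pops):
  #1 pop 0: in={3} → {3} (was {}); enqueue []
  #2 pop 1: in={3} → {1,2,3,4} (was {}); enqueue []
  #3 pop 2: in={} → {1,2,3,4} (was {3}); enqueue [0]
  #4 pop 0: in={1,2,3,4} → {1,3} (was {3}); enqueue [1]
  #5 pop 1: in={1,3} → {1,2,3,4} (no change)

Fixpoint:
  val[0] = {1,3}
  val[1] = {1,2,3,4}
  val[2] = {1,2,3,4}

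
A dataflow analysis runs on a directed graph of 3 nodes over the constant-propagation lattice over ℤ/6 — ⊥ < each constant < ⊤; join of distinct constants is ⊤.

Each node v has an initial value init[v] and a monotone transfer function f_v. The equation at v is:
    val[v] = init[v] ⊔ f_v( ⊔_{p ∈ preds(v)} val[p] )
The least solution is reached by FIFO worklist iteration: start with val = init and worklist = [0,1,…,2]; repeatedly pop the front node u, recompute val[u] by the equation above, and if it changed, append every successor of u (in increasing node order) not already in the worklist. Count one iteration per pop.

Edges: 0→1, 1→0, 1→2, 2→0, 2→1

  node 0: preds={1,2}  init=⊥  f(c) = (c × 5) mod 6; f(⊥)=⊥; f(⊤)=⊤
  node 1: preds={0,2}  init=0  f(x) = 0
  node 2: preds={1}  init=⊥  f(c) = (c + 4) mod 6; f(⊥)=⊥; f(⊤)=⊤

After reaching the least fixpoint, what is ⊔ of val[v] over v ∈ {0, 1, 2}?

⊤

Iteration log — 5 steps:
  step 1. node 0  ⊔preds=0  new=0  old=⊥  +wl: 
  step 2. node 1  ⊔preds=0  new=0  stable
  step 3. node 2  ⊔preds=0  new=4  old=⊥  +wl: 0,1
  step 4. node 0  ⊔preds=⊤  new=⊤  old=0  +wl: 
  step 5. node 1  ⊔preds=⊤  new=0  stable

Least fixpoint reached:
  node 0: ⊤
  node 1: 0
  node 2: 4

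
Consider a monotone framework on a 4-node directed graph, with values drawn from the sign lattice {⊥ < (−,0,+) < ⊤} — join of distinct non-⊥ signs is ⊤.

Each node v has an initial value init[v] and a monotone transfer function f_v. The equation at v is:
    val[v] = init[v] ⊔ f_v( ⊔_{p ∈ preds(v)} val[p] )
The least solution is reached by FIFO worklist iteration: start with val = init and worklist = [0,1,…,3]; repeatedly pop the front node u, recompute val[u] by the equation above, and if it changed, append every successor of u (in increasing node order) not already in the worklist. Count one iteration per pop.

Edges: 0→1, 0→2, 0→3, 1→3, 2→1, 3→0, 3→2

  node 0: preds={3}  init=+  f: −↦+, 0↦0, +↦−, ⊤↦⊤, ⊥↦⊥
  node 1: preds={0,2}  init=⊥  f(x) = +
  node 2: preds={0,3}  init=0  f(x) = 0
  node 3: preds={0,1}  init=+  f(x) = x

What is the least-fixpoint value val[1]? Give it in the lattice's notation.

Iteration log — 6 steps:
  step 1. node 0  ⊔preds=+  new=⊤  old=+  +wl: 
  step 2. node 1  ⊔preds=⊤  new=+  old=⊥  +wl: 
  step 3. node 2  ⊔preds=⊤  new=0  stable
  step 4. node 3  ⊔preds=⊤  new=⊤  old=+  +wl: 0,2
  step 5. node 0  ⊔preds=⊤  new=⊤  stable
  step 6. node 2  ⊔preds=⊤  new=0  stable

Least fixpoint reached:
  node 0: ⊤
  node 1: +
  node 2: 0
  node 3: ⊤

+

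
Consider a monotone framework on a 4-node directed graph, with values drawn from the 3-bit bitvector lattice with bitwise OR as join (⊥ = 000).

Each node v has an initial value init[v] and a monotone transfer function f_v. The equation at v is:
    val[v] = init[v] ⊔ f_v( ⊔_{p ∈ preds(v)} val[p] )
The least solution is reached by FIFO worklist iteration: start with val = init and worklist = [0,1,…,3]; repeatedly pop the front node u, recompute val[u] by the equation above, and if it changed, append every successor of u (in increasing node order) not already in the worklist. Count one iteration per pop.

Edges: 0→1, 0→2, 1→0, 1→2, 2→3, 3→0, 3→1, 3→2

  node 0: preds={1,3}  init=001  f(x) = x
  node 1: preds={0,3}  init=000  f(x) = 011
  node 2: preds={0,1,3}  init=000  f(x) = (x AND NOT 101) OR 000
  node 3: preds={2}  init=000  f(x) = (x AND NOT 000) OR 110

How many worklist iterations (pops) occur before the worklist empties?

Worklist (7 pops):
  #1 pop 0: in=000 → 001 (no change)
  #2 pop 1: in=001 → 011 (was 000); enqueue [0]
  #3 pop 2: in=011 → 010 (was 000); enqueue []
  #4 pop 3: in=010 → 110 (was 000); enqueue [1,2]
  #5 pop 0: in=111 → 111 (was 001); enqueue []
  #6 pop 1: in=111 → 011 (no change)
  #7 pop 2: in=111 → 010 (no change)

Fixpoint:
  val[0] = 111
  val[1] = 011
  val[2] = 010
  val[3] = 110

7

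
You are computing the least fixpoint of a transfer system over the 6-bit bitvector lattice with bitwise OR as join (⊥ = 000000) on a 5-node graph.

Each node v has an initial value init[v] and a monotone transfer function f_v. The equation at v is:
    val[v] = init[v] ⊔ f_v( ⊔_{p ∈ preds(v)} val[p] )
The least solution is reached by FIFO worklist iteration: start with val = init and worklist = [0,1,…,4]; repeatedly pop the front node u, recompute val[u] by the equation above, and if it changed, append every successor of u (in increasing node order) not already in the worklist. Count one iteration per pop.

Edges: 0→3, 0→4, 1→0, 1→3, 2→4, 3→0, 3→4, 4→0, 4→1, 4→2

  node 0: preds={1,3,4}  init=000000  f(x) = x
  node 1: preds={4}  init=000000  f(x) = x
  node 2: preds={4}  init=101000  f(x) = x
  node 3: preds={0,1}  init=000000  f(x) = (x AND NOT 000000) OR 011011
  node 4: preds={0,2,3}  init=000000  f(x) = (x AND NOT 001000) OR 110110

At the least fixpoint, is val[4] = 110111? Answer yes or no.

yes

Trace (11 dequeues):
  [1] u=0 | in 000000 | out 000000 | ==
  [2] u=1 | in 000000 | out 000000 | ==
  [3] u=2 | in 000000 | out 101000 | ==
  [4] u=3 | in 000000 | out 011011 | prev 000000 | push {0}
  [5] u=4 | in 111011 | out 110111 | prev 000000 | push {1,2}
  [6] u=0 | in 111111 | out 111111 | prev 000000 | push {3,4}
  [7] u=1 | in 110111 | out 110111 | prev 000000 | push {0}
  [8] u=2 | in 110111 | out 111111 | prev 101000 | push {}
  [9] u=3 | in 111111 | out 111111 | prev 011011 | push {}
  [10] u=4 | in 111111 | out 110111 | ==
  [11] u=0 | in 111111 | out 111111 | ==

Converged values:
  [0] 111111
  [1] 110111
  [2] 111111
  [3] 111111
  [4] 110111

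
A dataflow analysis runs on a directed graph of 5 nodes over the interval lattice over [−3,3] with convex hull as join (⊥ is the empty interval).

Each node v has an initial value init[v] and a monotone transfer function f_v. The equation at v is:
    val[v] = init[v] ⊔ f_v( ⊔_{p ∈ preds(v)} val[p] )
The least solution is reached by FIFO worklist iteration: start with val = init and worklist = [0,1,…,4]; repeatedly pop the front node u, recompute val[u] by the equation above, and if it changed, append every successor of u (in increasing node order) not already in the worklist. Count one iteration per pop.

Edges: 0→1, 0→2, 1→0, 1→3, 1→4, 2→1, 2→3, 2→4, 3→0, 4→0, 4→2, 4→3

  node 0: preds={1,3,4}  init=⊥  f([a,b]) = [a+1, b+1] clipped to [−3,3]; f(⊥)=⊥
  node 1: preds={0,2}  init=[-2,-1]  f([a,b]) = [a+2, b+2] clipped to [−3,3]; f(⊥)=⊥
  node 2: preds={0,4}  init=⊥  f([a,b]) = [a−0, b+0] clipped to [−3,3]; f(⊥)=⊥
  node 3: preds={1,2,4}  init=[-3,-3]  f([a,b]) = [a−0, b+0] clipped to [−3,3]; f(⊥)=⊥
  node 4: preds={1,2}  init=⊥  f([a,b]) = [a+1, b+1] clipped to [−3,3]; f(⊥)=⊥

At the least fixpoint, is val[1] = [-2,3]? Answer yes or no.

Iteration log — 12 steps:
  step 1. node 0  ⊔preds=[-3,-1]  new=[-2,0]  old=⊥  +wl: 
  step 2. node 1  ⊔preds=[-2,0]  new=[-2,2]  old=[-2,-1]  +wl: 0
  step 3. node 2  ⊔preds=[-2,0]  new=[-2,0]  old=⊥  +wl: 1
  step 4. node 3  ⊔preds=[-2,2]  new=[-3,2]  old=[-3,-3]  +wl: 
  step 5. node 4  ⊔preds=[-2,2]  new=[-1,3]  old=⊥  +wl: 2,3
  step 6. node 0  ⊔preds=[-3,3]  new=[-2,3]  old=[-2,0]  +wl: 
  step 7. node 1  ⊔preds=[-2,3]  new=[-2,3]  old=[-2,2]  +wl: 0,4
  step 8. node 2  ⊔preds=[-2,3]  new=[-2,3]  old=[-2,0]  +wl: 1
  step 9. node 3  ⊔preds=[-2,3]  new=[-3,3]  old=[-3,2]  +wl: 
  step 10. node 0  ⊔preds=[-3,3]  new=[-2,3]  stable
  step 11. node 4  ⊔preds=[-2,3]  new=[-1,3]  stable
  step 12. node 1  ⊔preds=[-2,3]  new=[-2,3]  stable

Least fixpoint reached:
  node 0: [-2,3]
  node 1: [-2,3]
  node 2: [-2,3]
  node 3: [-3,3]
  node 4: [-1,3]

yes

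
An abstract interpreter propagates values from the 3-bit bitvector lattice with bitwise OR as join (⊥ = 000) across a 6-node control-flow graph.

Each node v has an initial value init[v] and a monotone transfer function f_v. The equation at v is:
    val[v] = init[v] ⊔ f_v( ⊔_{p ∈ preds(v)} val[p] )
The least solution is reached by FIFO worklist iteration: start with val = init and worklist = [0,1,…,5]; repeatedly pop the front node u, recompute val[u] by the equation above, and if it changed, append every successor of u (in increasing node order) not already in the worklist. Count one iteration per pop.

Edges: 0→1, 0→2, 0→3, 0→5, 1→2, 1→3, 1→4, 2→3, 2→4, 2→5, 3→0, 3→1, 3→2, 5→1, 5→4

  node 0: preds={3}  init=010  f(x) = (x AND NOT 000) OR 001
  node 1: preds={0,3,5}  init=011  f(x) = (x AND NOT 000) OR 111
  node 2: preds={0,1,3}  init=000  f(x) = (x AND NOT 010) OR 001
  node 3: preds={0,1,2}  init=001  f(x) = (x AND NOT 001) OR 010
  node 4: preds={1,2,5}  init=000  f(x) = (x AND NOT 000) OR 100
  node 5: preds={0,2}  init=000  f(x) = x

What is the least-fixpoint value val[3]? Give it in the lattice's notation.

111

Trace (12 dequeues):
  [1] u=0 | in 001 | out 011 | prev 010 | push {}
  [2] u=1 | in 011 | out 111 | prev 011 | push {}
  [3] u=2 | in 111 | out 101 | prev 000 | push {}
  [4] u=3 | in 111 | out 111 | prev 001 | push {0,1,2}
  [5] u=4 | in 111 | out 111 | prev 000 | push {}
  [6] u=5 | in 111 | out 111 | prev 000 | push {4}
  [7] u=0 | in 111 | out 111 | prev 011 | push {3,5}
  [8] u=1 | in 111 | out 111 | ==
  [9] u=2 | in 111 | out 101 | ==
  [10] u=4 | in 111 | out 111 | ==
  [11] u=3 | in 111 | out 111 | ==
  [12] u=5 | in 111 | out 111 | ==

Converged values:
  [0] 111
  [1] 111
  [2] 101
  [3] 111
  [4] 111
  [5] 111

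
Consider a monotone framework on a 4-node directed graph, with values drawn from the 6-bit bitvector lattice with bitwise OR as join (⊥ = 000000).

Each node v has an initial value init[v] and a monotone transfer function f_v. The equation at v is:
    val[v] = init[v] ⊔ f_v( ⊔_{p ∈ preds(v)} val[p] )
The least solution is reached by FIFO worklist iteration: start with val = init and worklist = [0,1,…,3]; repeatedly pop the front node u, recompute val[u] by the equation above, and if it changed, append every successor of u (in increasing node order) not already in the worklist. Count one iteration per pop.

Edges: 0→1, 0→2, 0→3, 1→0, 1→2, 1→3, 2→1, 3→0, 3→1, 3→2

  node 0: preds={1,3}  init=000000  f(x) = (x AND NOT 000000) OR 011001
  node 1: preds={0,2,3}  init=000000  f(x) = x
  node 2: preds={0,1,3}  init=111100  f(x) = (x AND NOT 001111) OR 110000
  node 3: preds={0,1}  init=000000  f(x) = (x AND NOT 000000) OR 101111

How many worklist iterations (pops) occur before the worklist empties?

Trace (9 dequeues):
  [1] u=0 | in 000000 | out 011001 | prev 000000 | push {}
  [2] u=1 | in 111101 | out 111101 | prev 000000 | push {0}
  [3] u=2 | in 111101 | out 111100 | ==
  [4] u=3 | in 111101 | out 111111 | prev 000000 | push {1,2}
  [5] u=0 | in 111111 | out 111111 | prev 011001 | push {3}
  [6] u=1 | in 111111 | out 111111 | prev 111101 | push {0}
  [7] u=2 | in 111111 | out 111100 | ==
  [8] u=3 | in 111111 | out 111111 | ==
  [9] u=0 | in 111111 | out 111111 | ==

Converged values:
  [0] 111111
  [1] 111111
  [2] 111100
  [3] 111111

9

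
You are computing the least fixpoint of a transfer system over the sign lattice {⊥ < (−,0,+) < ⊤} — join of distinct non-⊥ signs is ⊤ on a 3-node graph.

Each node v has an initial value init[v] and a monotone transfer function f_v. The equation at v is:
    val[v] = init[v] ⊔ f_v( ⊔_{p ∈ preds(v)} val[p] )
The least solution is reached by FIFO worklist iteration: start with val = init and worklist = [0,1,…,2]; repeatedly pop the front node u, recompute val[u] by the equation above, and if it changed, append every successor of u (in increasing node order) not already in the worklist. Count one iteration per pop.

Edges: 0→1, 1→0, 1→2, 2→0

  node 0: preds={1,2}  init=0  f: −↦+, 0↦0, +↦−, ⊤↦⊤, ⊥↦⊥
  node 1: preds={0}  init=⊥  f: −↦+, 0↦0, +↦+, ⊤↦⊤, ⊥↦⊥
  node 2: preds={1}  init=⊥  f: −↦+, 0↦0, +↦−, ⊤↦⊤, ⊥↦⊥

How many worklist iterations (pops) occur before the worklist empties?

4

Iteration log — 4 steps:
  step 1. node 0  ⊔preds=⊥  new=0  stable
  step 2. node 1  ⊔preds=0  new=0  old=⊥  +wl: 0
  step 3. node 2  ⊔preds=0  new=0  old=⊥  +wl: 
  step 4. node 0  ⊔preds=0  new=0  stable

Least fixpoint reached:
  node 0: 0
  node 1: 0
  node 2: 0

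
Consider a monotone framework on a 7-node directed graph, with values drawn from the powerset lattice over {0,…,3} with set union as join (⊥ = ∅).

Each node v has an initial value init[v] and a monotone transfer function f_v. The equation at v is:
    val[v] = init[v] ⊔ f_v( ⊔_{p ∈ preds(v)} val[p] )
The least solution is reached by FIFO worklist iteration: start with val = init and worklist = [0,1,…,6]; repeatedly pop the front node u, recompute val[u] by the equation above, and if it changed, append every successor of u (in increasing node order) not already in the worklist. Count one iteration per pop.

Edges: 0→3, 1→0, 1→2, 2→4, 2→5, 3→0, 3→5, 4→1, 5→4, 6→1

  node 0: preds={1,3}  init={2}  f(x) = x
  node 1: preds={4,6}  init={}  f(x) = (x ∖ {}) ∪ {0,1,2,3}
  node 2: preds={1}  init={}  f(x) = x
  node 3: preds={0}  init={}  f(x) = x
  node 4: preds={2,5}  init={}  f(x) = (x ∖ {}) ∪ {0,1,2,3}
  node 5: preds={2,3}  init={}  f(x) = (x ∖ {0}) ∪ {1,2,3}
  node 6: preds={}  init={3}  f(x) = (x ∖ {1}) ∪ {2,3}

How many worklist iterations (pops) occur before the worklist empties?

13

Iteration log — 13 steps:
  step 1. node 0  ⊔preds={}  new={2}  stable
  step 2. node 1  ⊔preds={3}  new={0,1,2,3}  old={}  +wl: 0
  step 3. node 2  ⊔preds={0,1,2,3}  new={0,1,2,3}  old={}  +wl: 
  step 4. node 3  ⊔preds={2}  new={2}  old={}  +wl: 
  step 5. node 4  ⊔preds={0,1,2,3}  new={0,1,2,3}  old={}  +wl: 1
  step 6. node 5  ⊔preds={0,1,2,3}  new={1,2,3}  old={}  +wl: 4
  step 7. node 6  ⊔preds={}  new={2,3}  old={3}  +wl: 
  step 8. node 0  ⊔preds={0,1,2,3}  new={0,1,2,3}  old={2}  +wl: 3
  step 9. node 1  ⊔preds={0,1,2,3}  new={0,1,2,3}  stable
  step 10. node 4  ⊔preds={0,1,2,3}  new={0,1,2,3}  stable
  step 11. node 3  ⊔preds={0,1,2,3}  new={0,1,2,3}  old={2}  +wl: 0,5
  step 12. node 0  ⊔preds={0,1,2,3}  new={0,1,2,3}  stable
  step 13. node 5  ⊔preds={0,1,2,3}  new={1,2,3}  stable

Least fixpoint reached:
  node 0: {0,1,2,3}
  node 1: {0,1,2,3}
  node 2: {0,1,2,3}
  node 3: {0,1,2,3}
  node 4: {0,1,2,3}
  node 5: {1,2,3}
  node 6: {2,3}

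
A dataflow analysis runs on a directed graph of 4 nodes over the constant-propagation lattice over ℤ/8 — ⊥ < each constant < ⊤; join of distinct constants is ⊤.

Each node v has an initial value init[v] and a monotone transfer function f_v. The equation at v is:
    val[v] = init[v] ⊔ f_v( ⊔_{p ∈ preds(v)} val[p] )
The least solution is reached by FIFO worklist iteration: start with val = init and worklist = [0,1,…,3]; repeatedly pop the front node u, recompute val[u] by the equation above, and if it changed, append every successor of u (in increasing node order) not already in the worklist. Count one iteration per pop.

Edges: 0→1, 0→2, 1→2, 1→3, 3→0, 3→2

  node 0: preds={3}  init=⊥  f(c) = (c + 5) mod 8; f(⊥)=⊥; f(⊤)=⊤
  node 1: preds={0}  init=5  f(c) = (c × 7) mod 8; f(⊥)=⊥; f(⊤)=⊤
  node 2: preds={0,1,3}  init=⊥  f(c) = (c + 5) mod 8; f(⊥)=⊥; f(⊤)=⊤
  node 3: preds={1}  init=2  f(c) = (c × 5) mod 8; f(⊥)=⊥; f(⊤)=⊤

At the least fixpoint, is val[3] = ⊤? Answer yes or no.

yes

Iteration log — 7 steps:
  step 1. node 0  ⊔preds=2  new=7  old=⊥  +wl: 
  step 2. node 1  ⊔preds=7  new=⊤  old=5  +wl: 
  step 3. node 2  ⊔preds=⊤  new=⊤  old=⊥  +wl: 
  step 4. node 3  ⊔preds=⊤  new=⊤  old=2  +wl: 0,2
  step 5. node 0  ⊔preds=⊤  new=⊤  old=7  +wl: 1
  step 6. node 2  ⊔preds=⊤  new=⊤  stable
  step 7. node 1  ⊔preds=⊤  new=⊤  stable

Least fixpoint reached:
  node 0: ⊤
  node 1: ⊤
  node 2: ⊤
  node 3: ⊤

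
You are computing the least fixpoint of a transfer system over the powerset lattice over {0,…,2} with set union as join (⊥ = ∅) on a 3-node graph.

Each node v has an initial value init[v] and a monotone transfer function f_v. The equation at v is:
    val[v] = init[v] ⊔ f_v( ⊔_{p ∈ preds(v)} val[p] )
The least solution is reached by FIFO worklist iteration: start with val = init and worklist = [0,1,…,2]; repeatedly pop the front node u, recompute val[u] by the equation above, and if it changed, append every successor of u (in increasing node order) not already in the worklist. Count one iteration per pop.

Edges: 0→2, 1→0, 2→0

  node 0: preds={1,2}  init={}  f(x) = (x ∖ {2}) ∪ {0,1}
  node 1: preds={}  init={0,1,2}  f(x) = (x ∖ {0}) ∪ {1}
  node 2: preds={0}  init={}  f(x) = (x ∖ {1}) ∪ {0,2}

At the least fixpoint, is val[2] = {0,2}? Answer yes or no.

yes

Trace (4 dequeues):
  [1] u=0 | in {0,1,2} | out {0,1} | prev {} | push {}
  [2] u=1 | in {} | out {0,1,2} | ==
  [3] u=2 | in {0,1} | out {0,2} | prev {} | push {0}
  [4] u=0 | in {0,1,2} | out {0,1} | ==

Converged values:
  [0] {0,1}
  [1] {0,1,2}
  [2] {0,2}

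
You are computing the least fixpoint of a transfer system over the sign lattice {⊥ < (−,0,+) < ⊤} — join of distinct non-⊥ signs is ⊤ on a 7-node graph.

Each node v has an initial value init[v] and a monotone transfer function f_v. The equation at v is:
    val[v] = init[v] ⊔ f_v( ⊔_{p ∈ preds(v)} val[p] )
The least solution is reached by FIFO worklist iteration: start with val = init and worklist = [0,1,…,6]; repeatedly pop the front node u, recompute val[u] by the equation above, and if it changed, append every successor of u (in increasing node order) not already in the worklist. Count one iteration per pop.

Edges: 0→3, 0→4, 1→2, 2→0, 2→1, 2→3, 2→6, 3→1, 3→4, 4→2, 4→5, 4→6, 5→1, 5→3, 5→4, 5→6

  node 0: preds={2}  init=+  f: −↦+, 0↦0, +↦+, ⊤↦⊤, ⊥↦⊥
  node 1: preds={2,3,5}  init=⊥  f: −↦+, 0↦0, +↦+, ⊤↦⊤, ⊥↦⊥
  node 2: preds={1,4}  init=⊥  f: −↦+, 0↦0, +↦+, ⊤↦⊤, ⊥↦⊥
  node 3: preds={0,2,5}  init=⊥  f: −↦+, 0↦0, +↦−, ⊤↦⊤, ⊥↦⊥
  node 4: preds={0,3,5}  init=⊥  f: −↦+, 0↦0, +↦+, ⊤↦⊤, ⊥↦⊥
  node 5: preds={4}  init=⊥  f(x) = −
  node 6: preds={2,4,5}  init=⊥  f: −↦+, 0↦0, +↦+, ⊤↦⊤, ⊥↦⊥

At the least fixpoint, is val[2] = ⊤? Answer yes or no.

yes

Worklist (17 pops):
  #1 pop 0: in=⊥ → + (no change)
  #2 pop 1: in=⊥ → ⊥ (no change)
  #3 pop 2: in=⊥ → ⊥ (no change)
  #4 pop 3: in=+ → − (was ⊥); enqueue [1]
  #5 pop 4: in=⊤ → ⊤ (was ⊥); enqueue [2]
  #6 pop 5: in=⊤ → − (was ⊥); enqueue [3,4]
  #7 pop 6: in=⊤ → ⊤ (was ⊥); enqueue []
  #8 pop 1: in=− → + (was ⊥); enqueue []
  #9 pop 2: in=⊤ → ⊤ (was ⊥); enqueue [0,1,6]
  #10 pop 3: in=⊤ → ⊤ (was −); enqueue []
  #11 pop 4: in=⊤ → ⊤ (no change)
  #12 pop 0: in=⊤ → ⊤ (was +); enqueue [3,4]
  #13 pop 1: in=⊤ → ⊤ (was +); enqueue [2]
  #14 pop 6: in=⊤ → ⊤ (no change)
  #15 pop 3: in=⊤ → ⊤ (no change)
  #16 pop 4: in=⊤ → ⊤ (no change)
  #17 pop 2: in=⊤ → ⊤ (no change)

Fixpoint:
  val[0] = ⊤
  val[1] = ⊤
  val[2] = ⊤
  val[3] = ⊤
  val[4] = ⊤
  val[5] = −
  val[6] = ⊤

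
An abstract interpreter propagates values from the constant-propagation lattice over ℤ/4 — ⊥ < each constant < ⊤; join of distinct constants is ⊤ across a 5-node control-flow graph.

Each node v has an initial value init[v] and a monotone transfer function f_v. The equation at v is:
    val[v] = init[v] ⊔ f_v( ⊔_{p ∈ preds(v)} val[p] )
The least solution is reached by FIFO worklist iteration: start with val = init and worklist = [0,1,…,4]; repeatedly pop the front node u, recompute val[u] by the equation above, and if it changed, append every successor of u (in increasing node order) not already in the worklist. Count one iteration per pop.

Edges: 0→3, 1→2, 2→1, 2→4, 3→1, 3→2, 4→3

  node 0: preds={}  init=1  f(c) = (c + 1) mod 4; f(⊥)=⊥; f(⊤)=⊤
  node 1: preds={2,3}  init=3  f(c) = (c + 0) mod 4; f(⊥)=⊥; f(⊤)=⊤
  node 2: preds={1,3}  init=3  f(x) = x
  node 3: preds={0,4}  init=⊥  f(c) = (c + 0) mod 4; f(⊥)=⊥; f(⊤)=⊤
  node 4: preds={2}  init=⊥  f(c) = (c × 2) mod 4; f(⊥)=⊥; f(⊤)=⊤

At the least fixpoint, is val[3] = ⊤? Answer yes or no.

yes

Worklist (12 pops):
  #1 pop 0: in=⊥ → 1 (no change)
  #2 pop 1: in=3 → 3 (no change)
  #3 pop 2: in=3 → 3 (no change)
  #4 pop 3: in=1 → 1 (was ⊥); enqueue [1,2]
  #5 pop 4: in=3 → 2 (was ⊥); enqueue [3]
  #6 pop 1: in=⊤ → ⊤ (was 3); enqueue []
  #7 pop 2: in=⊤ → ⊤ (was 3); enqueue [1,4]
  #8 pop 3: in=⊤ → ⊤ (was 1); enqueue [2]
  #9 pop 1: in=⊤ → ⊤ (no change)
  #10 pop 4: in=⊤ → ⊤ (was 2); enqueue [3]
  #11 pop 2: in=⊤ → ⊤ (no change)
  #12 pop 3: in=⊤ → ⊤ (no change)

Fixpoint:
  val[0] = 1
  val[1] = ⊤
  val[2] = ⊤
  val[3] = ⊤
  val[4] = ⊤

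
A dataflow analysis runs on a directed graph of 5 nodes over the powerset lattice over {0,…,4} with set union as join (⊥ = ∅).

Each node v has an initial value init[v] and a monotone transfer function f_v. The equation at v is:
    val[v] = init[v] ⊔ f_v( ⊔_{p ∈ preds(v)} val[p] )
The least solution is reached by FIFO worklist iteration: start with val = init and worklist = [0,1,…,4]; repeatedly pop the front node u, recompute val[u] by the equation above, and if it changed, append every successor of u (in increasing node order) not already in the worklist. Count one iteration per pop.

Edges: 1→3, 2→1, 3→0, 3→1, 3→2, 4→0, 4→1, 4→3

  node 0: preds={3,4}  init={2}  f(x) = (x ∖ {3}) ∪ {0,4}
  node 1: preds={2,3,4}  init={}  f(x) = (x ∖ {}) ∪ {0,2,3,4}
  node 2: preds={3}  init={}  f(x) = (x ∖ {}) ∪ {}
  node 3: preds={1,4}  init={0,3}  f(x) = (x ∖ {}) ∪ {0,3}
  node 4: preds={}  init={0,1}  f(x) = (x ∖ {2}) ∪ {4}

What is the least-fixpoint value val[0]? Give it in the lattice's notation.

{0,1,2,4}

Trace (10 dequeues):
  [1] u=0 | in {0,1,3} | out {0,1,2,4} | prev {2} | push {}
  [2] u=1 | in {0,1,3} | out {0,1,2,3,4} | prev {} | push {}
  [3] u=2 | in {0,3} | out {0,3} | prev {} | push {1}
  [4] u=3 | in {0,1,2,3,4} | out {0,1,2,3,4} | prev {0,3} | push {0,2}
  [5] u=4 | in {} | out {0,1,4} | prev {0,1} | push {3}
  [6] u=1 | in {0,1,2,3,4} | out {0,1,2,3,4} | ==
  [7] u=0 | in {0,1,2,3,4} | out {0,1,2,4} | ==
  [8] u=2 | in {0,1,2,3,4} | out {0,1,2,3,4} | prev {0,3} | push {1}
  [9] u=3 | in {0,1,2,3,4} | out {0,1,2,3,4} | ==
  [10] u=1 | in {0,1,2,3,4} | out {0,1,2,3,4} | ==

Converged values:
  [0] {0,1,2,4}
  [1] {0,1,2,3,4}
  [2] {0,1,2,3,4}
  [3] {0,1,2,3,4}
  [4] {0,1,4}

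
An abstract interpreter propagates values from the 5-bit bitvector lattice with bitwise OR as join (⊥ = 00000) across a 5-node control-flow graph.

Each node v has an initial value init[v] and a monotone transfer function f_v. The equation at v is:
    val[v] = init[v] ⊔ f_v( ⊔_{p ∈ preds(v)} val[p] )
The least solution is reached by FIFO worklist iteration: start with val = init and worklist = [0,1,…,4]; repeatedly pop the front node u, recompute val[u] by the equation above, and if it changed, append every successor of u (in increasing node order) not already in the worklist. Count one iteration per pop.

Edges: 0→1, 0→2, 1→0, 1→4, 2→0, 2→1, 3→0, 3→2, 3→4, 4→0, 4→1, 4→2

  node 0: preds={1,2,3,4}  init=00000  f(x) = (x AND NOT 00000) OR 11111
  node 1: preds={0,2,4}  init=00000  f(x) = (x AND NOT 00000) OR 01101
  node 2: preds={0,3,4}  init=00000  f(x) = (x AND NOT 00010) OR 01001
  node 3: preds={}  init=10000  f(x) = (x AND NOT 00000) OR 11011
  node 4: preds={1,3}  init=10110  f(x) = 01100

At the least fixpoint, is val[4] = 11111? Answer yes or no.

Trace (8 dequeues):
  [1] u=0 | in 10110 | out 11111 | prev 00000 | push {}
  [2] u=1 | in 11111 | out 11111 | prev 00000 | push {0}
  [3] u=2 | in 11111 | out 11101 | prev 00000 | push {1}
  [4] u=3 | in 00000 | out 11011 | prev 10000 | push {2}
  [5] u=4 | in 11111 | out 11110 | prev 10110 | push {}
  [6] u=0 | in 11111 | out 11111 | ==
  [7] u=1 | in 11111 | out 11111 | ==
  [8] u=2 | in 11111 | out 11101 | ==

Converged values:
  [0] 11111
  [1] 11111
  [2] 11101
  [3] 11011
  [4] 11110

no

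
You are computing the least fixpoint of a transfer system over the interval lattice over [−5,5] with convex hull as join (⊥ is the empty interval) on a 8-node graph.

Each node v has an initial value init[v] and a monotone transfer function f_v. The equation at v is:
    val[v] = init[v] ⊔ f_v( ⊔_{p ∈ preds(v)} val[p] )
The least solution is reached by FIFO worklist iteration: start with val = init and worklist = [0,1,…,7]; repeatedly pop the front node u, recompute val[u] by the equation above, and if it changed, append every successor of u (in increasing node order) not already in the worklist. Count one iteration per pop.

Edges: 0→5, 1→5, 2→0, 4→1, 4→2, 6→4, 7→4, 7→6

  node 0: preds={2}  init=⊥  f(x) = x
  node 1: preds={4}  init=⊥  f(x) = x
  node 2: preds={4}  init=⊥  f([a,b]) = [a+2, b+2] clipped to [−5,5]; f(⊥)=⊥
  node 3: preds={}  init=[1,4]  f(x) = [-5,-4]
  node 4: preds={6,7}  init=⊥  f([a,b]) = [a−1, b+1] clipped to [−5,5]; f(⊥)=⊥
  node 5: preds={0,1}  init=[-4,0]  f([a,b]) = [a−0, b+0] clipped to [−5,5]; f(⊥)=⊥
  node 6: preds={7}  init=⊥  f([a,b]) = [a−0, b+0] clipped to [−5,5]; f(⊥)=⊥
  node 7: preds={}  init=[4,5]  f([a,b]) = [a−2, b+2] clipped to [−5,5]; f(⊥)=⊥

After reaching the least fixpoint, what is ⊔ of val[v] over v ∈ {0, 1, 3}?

[-5,5]

Iteration log — 14 steps:
  step 1. node 0  ⊔preds=⊥  new=⊥  stable
  step 2. node 1  ⊔preds=⊥  new=⊥  stable
  step 3. node 2  ⊔preds=⊥  new=⊥  stable
  step 4. node 3  ⊔preds=⊥  new=[-5,4]  old=[1,4]  +wl: 
  step 5. node 4  ⊔preds=[4,5]  new=[3,5]  old=⊥  +wl: 1,2
  step 6. node 5  ⊔preds=⊥  new=[-4,0]  stable
  step 7. node 6  ⊔preds=[4,5]  new=[4,5]  old=⊥  +wl: 4
  step 8. node 7  ⊔preds=⊥  new=[4,5]  stable
  step 9. node 1  ⊔preds=[3,5]  new=[3,5]  old=⊥  +wl: 5
  step 10. node 2  ⊔preds=[3,5]  new=[5,5]  old=⊥  +wl: 0
  step 11. node 4  ⊔preds=[4,5]  new=[3,5]  stable
  step 12. node 5  ⊔preds=[3,5]  new=[-4,5]  old=[-4,0]  +wl: 
  step 13. node 0  ⊔preds=[5,5]  new=[5,5]  old=⊥  +wl: 5
  step 14. node 5  ⊔preds=[3,5]  new=[-4,5]  stable

Least fixpoint reached:
  node 0: [5,5]
  node 1: [3,5]
  node 2: [5,5]
  node 3: [-5,4]
  node 4: [3,5]
  node 5: [-4,5]
  node 6: [4,5]
  node 7: [4,5]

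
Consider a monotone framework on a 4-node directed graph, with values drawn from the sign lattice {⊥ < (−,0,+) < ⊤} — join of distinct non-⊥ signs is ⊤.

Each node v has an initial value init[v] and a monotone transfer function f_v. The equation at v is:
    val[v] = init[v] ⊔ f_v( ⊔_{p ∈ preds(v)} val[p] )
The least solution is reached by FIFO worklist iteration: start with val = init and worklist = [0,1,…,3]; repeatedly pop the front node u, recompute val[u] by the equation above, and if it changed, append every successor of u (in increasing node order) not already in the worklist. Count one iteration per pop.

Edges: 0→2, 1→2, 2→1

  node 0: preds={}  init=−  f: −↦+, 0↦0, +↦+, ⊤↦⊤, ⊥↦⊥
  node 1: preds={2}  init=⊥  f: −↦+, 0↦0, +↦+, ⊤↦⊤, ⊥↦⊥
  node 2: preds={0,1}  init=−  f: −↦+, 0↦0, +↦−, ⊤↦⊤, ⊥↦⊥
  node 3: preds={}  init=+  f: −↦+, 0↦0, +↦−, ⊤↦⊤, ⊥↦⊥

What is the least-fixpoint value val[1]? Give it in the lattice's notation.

⊤

Worklist (6 pops):
  #1 pop 0: in=⊥ → − (no change)
  #2 pop 1: in=− → + (was ⊥); enqueue []
  #3 pop 2: in=⊤ → ⊤ (was −); enqueue [1]
  #4 pop 3: in=⊥ → + (no change)
  #5 pop 1: in=⊤ → ⊤ (was +); enqueue [2]
  #6 pop 2: in=⊤ → ⊤ (no change)

Fixpoint:
  val[0] = −
  val[1] = ⊤
  val[2] = ⊤
  val[3] = +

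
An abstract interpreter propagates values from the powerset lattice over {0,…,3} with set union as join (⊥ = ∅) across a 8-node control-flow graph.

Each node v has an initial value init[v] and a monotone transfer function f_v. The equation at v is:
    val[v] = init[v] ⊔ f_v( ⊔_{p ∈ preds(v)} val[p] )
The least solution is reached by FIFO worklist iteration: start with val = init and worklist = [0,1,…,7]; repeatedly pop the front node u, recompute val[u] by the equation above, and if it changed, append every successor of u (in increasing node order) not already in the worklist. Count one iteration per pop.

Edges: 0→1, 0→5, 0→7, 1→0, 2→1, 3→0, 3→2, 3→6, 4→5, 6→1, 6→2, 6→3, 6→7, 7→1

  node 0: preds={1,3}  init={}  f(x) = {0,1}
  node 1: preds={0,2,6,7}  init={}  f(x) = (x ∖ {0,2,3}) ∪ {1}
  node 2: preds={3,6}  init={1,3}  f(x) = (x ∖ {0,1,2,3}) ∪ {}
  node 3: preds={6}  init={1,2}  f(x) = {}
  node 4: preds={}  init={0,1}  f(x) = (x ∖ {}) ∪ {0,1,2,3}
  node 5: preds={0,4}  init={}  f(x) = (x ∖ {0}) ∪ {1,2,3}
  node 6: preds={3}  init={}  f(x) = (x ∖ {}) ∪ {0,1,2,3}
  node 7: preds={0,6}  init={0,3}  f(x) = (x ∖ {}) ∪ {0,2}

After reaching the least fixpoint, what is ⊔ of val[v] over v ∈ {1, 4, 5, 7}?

{0,1,2,3}

Worklist (12 pops):
  #1 pop 0: in={1,2} → {0,1} (was {}); enqueue []
  #2 pop 1: in={0,1,3} → {1} (was {}); enqueue [0]
  #3 pop 2: in={1,2} → {1,3} (no change)
  #4 pop 3: in={} → {1,2} (no change)
  #5 pop 4: in={} → {0,1,2,3} (was {0,1}); enqueue []
  #6 pop 5: in={0,1,2,3} → {1,2,3} (was {}); enqueue []
  #7 pop 6: in={1,2} → {0,1,2,3} (was {}); enqueue [1,2,3]
  #8 pop 7: in={0,1,2,3} → {0,1,2,3} (was {0,3}); enqueue []
  #9 pop 0: in={1,2} → {0,1} (no change)
  #10 pop 1: in={0,1,2,3} → {1} (no change)
  #11 pop 2: in={0,1,2,3} → {1,3} (no change)
  #12 pop 3: in={0,1,2,3} → {1,2} (no change)

Fixpoint:
  val[0] = {0,1}
  val[1] = {1}
  val[2] = {1,3}
  val[3] = {1,2}
  val[4] = {0,1,2,3}
  val[5] = {1,2,3}
  val[6] = {0,1,2,3}
  val[7] = {0,1,2,3}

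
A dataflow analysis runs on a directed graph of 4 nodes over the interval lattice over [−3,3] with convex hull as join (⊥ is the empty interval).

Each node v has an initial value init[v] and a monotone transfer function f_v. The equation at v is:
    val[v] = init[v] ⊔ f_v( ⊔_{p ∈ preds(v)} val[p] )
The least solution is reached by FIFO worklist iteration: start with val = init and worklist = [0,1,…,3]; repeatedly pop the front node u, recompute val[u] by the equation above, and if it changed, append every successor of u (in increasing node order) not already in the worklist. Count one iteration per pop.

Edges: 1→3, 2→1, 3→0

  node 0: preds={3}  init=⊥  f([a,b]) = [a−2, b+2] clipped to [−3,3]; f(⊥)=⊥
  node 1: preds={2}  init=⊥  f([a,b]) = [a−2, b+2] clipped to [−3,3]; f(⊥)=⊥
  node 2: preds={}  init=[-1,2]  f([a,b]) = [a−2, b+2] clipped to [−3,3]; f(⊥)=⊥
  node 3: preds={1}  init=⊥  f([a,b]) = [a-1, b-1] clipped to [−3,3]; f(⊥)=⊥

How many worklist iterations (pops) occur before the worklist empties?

5

Trace (5 dequeues):
  [1] u=0 | in ⊥ | out ⊥ | ==
  [2] u=1 | in [-1,2] | out [-3,3] | prev ⊥ | push {}
  [3] u=2 | in ⊥ | out [-1,2] | ==
  [4] u=3 | in [-3,3] | out [-3,2] | prev ⊥ | push {0}
  [5] u=0 | in [-3,2] | out [-3,3] | prev ⊥ | push {}

Converged values:
  [0] [-3,3]
  [1] [-3,3]
  [2] [-1,2]
  [3] [-3,2]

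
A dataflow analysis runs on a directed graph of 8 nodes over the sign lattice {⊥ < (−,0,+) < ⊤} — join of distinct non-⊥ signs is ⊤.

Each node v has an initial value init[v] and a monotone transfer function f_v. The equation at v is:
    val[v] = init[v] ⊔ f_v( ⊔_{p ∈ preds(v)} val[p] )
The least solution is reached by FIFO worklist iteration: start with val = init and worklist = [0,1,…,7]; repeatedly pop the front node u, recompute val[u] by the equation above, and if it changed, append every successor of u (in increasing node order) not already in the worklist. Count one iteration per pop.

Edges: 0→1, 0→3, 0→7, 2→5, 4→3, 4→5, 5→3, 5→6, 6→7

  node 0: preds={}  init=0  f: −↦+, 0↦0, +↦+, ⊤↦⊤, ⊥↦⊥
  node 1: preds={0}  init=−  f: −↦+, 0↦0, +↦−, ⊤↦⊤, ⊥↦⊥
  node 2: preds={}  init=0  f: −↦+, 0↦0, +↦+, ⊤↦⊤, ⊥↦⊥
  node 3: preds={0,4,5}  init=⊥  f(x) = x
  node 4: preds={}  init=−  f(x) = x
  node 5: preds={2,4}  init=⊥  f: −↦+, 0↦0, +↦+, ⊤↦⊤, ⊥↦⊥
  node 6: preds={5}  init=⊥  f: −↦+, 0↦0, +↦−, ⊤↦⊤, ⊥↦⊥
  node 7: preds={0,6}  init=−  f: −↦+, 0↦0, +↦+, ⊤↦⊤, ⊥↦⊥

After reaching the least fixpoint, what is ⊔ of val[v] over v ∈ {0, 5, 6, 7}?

Worklist (9 pops):
  #1 pop 0: in=⊥ → 0 (no change)
  #2 pop 1: in=0 → ⊤ (was −); enqueue []
  #3 pop 2: in=⊥ → 0 (no change)
  #4 pop 3: in=⊤ → ⊤ (was ⊥); enqueue []
  #5 pop 4: in=⊥ → − (no change)
  #6 pop 5: in=⊤ → ⊤ (was ⊥); enqueue [3]
  #7 pop 6: in=⊤ → ⊤ (was ⊥); enqueue []
  #8 pop 7: in=⊤ → ⊤ (was −); enqueue []
  #9 pop 3: in=⊤ → ⊤ (no change)

Fixpoint:
  val[0] = 0
  val[1] = ⊤
  val[2] = 0
  val[3] = ⊤
  val[4] = −
  val[5] = ⊤
  val[6] = ⊤
  val[7] = ⊤

⊤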